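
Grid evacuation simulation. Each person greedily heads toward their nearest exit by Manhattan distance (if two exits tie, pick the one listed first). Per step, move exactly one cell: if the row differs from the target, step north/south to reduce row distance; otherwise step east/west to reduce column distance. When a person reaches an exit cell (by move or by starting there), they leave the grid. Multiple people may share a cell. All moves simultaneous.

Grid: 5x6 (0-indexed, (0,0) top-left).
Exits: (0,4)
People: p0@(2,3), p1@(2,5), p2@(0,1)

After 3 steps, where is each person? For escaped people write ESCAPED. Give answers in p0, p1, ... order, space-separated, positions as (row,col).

Step 1: p0:(2,3)->(1,3) | p1:(2,5)->(1,5) | p2:(0,1)->(0,2)
Step 2: p0:(1,3)->(0,3) | p1:(1,5)->(0,5) | p2:(0,2)->(0,3)
Step 3: p0:(0,3)->(0,4)->EXIT | p1:(0,5)->(0,4)->EXIT | p2:(0,3)->(0,4)->EXIT

ESCAPED ESCAPED ESCAPED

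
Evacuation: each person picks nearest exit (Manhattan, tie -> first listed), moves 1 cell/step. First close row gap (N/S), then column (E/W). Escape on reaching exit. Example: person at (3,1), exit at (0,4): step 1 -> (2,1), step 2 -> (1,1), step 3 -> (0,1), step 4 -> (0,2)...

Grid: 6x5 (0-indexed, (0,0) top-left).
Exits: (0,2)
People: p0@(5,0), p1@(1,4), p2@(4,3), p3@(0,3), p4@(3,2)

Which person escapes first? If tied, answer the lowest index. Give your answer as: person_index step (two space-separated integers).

Answer: 3 1

Derivation:
Step 1: p0:(5,0)->(4,0) | p1:(1,4)->(0,4) | p2:(4,3)->(3,3) | p3:(0,3)->(0,2)->EXIT | p4:(3,2)->(2,2)
Step 2: p0:(4,0)->(3,0) | p1:(0,4)->(0,3) | p2:(3,3)->(2,3) | p3:escaped | p4:(2,2)->(1,2)
Step 3: p0:(3,0)->(2,0) | p1:(0,3)->(0,2)->EXIT | p2:(2,3)->(1,3) | p3:escaped | p4:(1,2)->(0,2)->EXIT
Step 4: p0:(2,0)->(1,0) | p1:escaped | p2:(1,3)->(0,3) | p3:escaped | p4:escaped
Step 5: p0:(1,0)->(0,0) | p1:escaped | p2:(0,3)->(0,2)->EXIT | p3:escaped | p4:escaped
Step 6: p0:(0,0)->(0,1) | p1:escaped | p2:escaped | p3:escaped | p4:escaped
Step 7: p0:(0,1)->(0,2)->EXIT | p1:escaped | p2:escaped | p3:escaped | p4:escaped
Exit steps: [7, 3, 5, 1, 3]
First to escape: p3 at step 1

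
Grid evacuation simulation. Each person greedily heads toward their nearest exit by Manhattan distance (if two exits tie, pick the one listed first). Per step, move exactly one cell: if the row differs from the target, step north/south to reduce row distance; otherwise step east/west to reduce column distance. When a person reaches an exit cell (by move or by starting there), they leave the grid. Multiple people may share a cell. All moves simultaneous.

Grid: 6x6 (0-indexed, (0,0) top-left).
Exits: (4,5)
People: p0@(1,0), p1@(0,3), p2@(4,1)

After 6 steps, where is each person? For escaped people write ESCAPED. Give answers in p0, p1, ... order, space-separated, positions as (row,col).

Step 1: p0:(1,0)->(2,0) | p1:(0,3)->(1,3) | p2:(4,1)->(4,2)
Step 2: p0:(2,0)->(3,0) | p1:(1,3)->(2,3) | p2:(4,2)->(4,3)
Step 3: p0:(3,0)->(4,0) | p1:(2,3)->(3,3) | p2:(4,3)->(4,4)
Step 4: p0:(4,0)->(4,1) | p1:(3,3)->(4,3) | p2:(4,4)->(4,5)->EXIT
Step 5: p0:(4,1)->(4,2) | p1:(4,3)->(4,4) | p2:escaped
Step 6: p0:(4,2)->(4,3) | p1:(4,4)->(4,5)->EXIT | p2:escaped

(4,3) ESCAPED ESCAPED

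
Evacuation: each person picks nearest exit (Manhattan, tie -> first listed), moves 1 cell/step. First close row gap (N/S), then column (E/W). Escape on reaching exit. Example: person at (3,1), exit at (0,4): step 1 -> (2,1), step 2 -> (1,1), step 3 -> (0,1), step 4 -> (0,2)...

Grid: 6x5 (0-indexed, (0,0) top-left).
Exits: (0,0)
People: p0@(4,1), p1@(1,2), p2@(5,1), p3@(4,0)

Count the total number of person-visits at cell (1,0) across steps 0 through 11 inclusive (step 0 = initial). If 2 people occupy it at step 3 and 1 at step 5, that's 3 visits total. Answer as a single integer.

Step 0: p0@(4,1) p1@(1,2) p2@(5,1) p3@(4,0) -> at (1,0): 0 [-], cum=0
Step 1: p0@(3,1) p1@(0,2) p2@(4,1) p3@(3,0) -> at (1,0): 0 [-], cum=0
Step 2: p0@(2,1) p1@(0,1) p2@(3,1) p3@(2,0) -> at (1,0): 0 [-], cum=0
Step 3: p0@(1,1) p1@ESC p2@(2,1) p3@(1,0) -> at (1,0): 1 [p3], cum=1
Step 4: p0@(0,1) p1@ESC p2@(1,1) p3@ESC -> at (1,0): 0 [-], cum=1
Step 5: p0@ESC p1@ESC p2@(0,1) p3@ESC -> at (1,0): 0 [-], cum=1
Step 6: p0@ESC p1@ESC p2@ESC p3@ESC -> at (1,0): 0 [-], cum=1
Total visits = 1

Answer: 1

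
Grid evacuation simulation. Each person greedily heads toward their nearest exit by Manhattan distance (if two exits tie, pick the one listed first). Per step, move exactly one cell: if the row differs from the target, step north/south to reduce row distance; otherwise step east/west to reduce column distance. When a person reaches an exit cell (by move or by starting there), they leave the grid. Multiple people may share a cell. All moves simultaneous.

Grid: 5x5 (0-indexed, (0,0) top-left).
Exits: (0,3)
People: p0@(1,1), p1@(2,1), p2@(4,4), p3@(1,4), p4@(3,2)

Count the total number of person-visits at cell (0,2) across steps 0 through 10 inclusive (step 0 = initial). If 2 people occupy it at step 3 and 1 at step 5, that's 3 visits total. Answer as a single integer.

Step 0: p0@(1,1) p1@(2,1) p2@(4,4) p3@(1,4) p4@(3,2) -> at (0,2): 0 [-], cum=0
Step 1: p0@(0,1) p1@(1,1) p2@(3,4) p3@(0,4) p4@(2,2) -> at (0,2): 0 [-], cum=0
Step 2: p0@(0,2) p1@(0,1) p2@(2,4) p3@ESC p4@(1,2) -> at (0,2): 1 [p0], cum=1
Step 3: p0@ESC p1@(0,2) p2@(1,4) p3@ESC p4@(0,2) -> at (0,2): 2 [p1,p4], cum=3
Step 4: p0@ESC p1@ESC p2@(0,4) p3@ESC p4@ESC -> at (0,2): 0 [-], cum=3
Step 5: p0@ESC p1@ESC p2@ESC p3@ESC p4@ESC -> at (0,2): 0 [-], cum=3
Total visits = 3

Answer: 3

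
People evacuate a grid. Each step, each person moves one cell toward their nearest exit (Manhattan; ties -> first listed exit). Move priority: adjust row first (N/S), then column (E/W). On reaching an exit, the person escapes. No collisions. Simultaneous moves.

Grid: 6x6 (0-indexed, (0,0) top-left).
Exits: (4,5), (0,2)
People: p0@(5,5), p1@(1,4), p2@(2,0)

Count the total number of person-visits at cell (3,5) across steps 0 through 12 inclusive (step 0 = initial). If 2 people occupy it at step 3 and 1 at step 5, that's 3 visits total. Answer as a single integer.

Step 0: p0@(5,5) p1@(1,4) p2@(2,0) -> at (3,5): 0 [-], cum=0
Step 1: p0@ESC p1@(0,4) p2@(1,0) -> at (3,5): 0 [-], cum=0
Step 2: p0@ESC p1@(0,3) p2@(0,0) -> at (3,5): 0 [-], cum=0
Step 3: p0@ESC p1@ESC p2@(0,1) -> at (3,5): 0 [-], cum=0
Step 4: p0@ESC p1@ESC p2@ESC -> at (3,5): 0 [-], cum=0
Total visits = 0

Answer: 0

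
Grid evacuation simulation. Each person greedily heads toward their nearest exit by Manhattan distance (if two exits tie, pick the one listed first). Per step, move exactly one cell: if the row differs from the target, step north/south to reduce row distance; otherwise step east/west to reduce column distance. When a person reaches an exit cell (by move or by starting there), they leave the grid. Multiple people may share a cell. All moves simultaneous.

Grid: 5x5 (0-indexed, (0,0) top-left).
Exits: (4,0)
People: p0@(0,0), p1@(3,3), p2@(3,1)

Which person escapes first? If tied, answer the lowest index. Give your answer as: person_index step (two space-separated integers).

Answer: 2 2

Derivation:
Step 1: p0:(0,0)->(1,0) | p1:(3,3)->(4,3) | p2:(3,1)->(4,1)
Step 2: p0:(1,0)->(2,0) | p1:(4,3)->(4,2) | p2:(4,1)->(4,0)->EXIT
Step 3: p0:(2,0)->(3,0) | p1:(4,2)->(4,1) | p2:escaped
Step 4: p0:(3,0)->(4,0)->EXIT | p1:(4,1)->(4,0)->EXIT | p2:escaped
Exit steps: [4, 4, 2]
First to escape: p2 at step 2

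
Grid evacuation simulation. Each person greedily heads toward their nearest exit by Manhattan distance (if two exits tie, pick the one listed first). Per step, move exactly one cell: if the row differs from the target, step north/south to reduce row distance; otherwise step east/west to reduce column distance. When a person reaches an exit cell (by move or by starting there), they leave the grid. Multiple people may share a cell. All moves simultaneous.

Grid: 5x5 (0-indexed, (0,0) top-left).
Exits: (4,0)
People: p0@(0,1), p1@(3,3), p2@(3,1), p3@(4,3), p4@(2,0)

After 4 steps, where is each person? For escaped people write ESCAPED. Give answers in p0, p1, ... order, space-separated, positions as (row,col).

Step 1: p0:(0,1)->(1,1) | p1:(3,3)->(4,3) | p2:(3,1)->(4,1) | p3:(4,3)->(4,2) | p4:(2,0)->(3,0)
Step 2: p0:(1,1)->(2,1) | p1:(4,3)->(4,2) | p2:(4,1)->(4,0)->EXIT | p3:(4,2)->(4,1) | p4:(3,0)->(4,0)->EXIT
Step 3: p0:(2,1)->(3,1) | p1:(4,2)->(4,1) | p2:escaped | p3:(4,1)->(4,0)->EXIT | p4:escaped
Step 4: p0:(3,1)->(4,1) | p1:(4,1)->(4,0)->EXIT | p2:escaped | p3:escaped | p4:escaped

(4,1) ESCAPED ESCAPED ESCAPED ESCAPED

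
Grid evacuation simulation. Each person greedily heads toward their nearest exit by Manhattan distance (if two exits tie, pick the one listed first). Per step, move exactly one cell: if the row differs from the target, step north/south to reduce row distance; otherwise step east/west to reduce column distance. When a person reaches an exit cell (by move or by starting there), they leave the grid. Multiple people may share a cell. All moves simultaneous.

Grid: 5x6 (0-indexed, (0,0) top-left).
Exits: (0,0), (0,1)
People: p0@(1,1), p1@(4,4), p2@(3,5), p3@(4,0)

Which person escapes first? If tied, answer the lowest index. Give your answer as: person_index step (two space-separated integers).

Step 1: p0:(1,1)->(0,1)->EXIT | p1:(4,4)->(3,4) | p2:(3,5)->(2,5) | p3:(4,0)->(3,0)
Step 2: p0:escaped | p1:(3,4)->(2,4) | p2:(2,5)->(1,5) | p3:(3,0)->(2,0)
Step 3: p0:escaped | p1:(2,4)->(1,4) | p2:(1,5)->(0,5) | p3:(2,0)->(1,0)
Step 4: p0:escaped | p1:(1,4)->(0,4) | p2:(0,5)->(0,4) | p3:(1,0)->(0,0)->EXIT
Step 5: p0:escaped | p1:(0,4)->(0,3) | p2:(0,4)->(0,3) | p3:escaped
Step 6: p0:escaped | p1:(0,3)->(0,2) | p2:(0,3)->(0,2) | p3:escaped
Step 7: p0:escaped | p1:(0,2)->(0,1)->EXIT | p2:(0,2)->(0,1)->EXIT | p3:escaped
Exit steps: [1, 7, 7, 4]
First to escape: p0 at step 1

Answer: 0 1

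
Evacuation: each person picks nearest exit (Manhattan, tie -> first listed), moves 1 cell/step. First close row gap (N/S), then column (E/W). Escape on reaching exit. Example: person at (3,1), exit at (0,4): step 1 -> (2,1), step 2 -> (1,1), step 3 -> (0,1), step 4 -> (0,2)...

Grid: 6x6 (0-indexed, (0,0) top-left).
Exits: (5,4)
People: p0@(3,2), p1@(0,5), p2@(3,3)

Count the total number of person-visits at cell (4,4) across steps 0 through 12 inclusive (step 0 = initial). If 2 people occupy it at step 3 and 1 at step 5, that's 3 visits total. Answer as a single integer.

Answer: 0

Derivation:
Step 0: p0@(3,2) p1@(0,5) p2@(3,3) -> at (4,4): 0 [-], cum=0
Step 1: p0@(4,2) p1@(1,5) p2@(4,3) -> at (4,4): 0 [-], cum=0
Step 2: p0@(5,2) p1@(2,5) p2@(5,3) -> at (4,4): 0 [-], cum=0
Step 3: p0@(5,3) p1@(3,5) p2@ESC -> at (4,4): 0 [-], cum=0
Step 4: p0@ESC p1@(4,5) p2@ESC -> at (4,4): 0 [-], cum=0
Step 5: p0@ESC p1@(5,5) p2@ESC -> at (4,4): 0 [-], cum=0
Step 6: p0@ESC p1@ESC p2@ESC -> at (4,4): 0 [-], cum=0
Total visits = 0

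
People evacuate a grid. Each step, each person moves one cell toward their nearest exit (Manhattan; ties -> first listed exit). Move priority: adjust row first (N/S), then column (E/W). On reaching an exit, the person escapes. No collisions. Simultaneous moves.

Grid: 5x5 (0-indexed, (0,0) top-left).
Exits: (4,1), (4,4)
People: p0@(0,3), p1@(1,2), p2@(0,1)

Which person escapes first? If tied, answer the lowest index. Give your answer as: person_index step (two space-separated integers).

Step 1: p0:(0,3)->(1,3) | p1:(1,2)->(2,2) | p2:(0,1)->(1,1)
Step 2: p0:(1,3)->(2,3) | p1:(2,2)->(3,2) | p2:(1,1)->(2,1)
Step 3: p0:(2,3)->(3,3) | p1:(3,2)->(4,2) | p2:(2,1)->(3,1)
Step 4: p0:(3,3)->(4,3) | p1:(4,2)->(4,1)->EXIT | p2:(3,1)->(4,1)->EXIT
Step 5: p0:(4,3)->(4,4)->EXIT | p1:escaped | p2:escaped
Exit steps: [5, 4, 4]
First to escape: p1 at step 4

Answer: 1 4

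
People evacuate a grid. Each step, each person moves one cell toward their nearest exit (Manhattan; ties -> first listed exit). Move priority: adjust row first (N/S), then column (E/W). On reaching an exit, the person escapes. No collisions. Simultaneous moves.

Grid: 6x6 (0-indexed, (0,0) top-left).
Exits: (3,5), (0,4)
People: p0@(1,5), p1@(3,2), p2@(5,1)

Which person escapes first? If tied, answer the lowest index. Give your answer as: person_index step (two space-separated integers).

Answer: 0 2

Derivation:
Step 1: p0:(1,5)->(2,5) | p1:(3,2)->(3,3) | p2:(5,1)->(4,1)
Step 2: p0:(2,5)->(3,5)->EXIT | p1:(3,3)->(3,4) | p2:(4,1)->(3,1)
Step 3: p0:escaped | p1:(3,4)->(3,5)->EXIT | p2:(3,1)->(3,2)
Step 4: p0:escaped | p1:escaped | p2:(3,2)->(3,3)
Step 5: p0:escaped | p1:escaped | p2:(3,3)->(3,4)
Step 6: p0:escaped | p1:escaped | p2:(3,4)->(3,5)->EXIT
Exit steps: [2, 3, 6]
First to escape: p0 at step 2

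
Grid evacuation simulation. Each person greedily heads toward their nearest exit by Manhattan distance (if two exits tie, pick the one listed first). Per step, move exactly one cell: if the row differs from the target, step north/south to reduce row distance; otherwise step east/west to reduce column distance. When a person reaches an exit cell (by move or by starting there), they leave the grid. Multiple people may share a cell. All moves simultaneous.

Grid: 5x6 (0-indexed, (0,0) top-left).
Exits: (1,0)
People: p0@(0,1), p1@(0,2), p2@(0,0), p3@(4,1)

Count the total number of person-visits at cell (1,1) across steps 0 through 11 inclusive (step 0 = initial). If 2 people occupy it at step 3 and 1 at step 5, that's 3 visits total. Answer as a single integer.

Step 0: p0@(0,1) p1@(0,2) p2@(0,0) p3@(4,1) -> at (1,1): 0 [-], cum=0
Step 1: p0@(1,1) p1@(1,2) p2@ESC p3@(3,1) -> at (1,1): 1 [p0], cum=1
Step 2: p0@ESC p1@(1,1) p2@ESC p3@(2,1) -> at (1,1): 1 [p1], cum=2
Step 3: p0@ESC p1@ESC p2@ESC p3@(1,1) -> at (1,1): 1 [p3], cum=3
Step 4: p0@ESC p1@ESC p2@ESC p3@ESC -> at (1,1): 0 [-], cum=3
Total visits = 3

Answer: 3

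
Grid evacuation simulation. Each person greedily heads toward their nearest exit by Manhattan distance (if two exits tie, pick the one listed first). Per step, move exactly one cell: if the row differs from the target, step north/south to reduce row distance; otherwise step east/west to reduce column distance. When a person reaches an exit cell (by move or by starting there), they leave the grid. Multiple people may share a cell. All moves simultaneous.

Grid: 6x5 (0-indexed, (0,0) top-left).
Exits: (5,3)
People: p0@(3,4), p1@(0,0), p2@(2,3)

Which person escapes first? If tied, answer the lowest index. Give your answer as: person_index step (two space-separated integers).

Answer: 0 3

Derivation:
Step 1: p0:(3,4)->(4,4) | p1:(0,0)->(1,0) | p2:(2,3)->(3,3)
Step 2: p0:(4,4)->(5,4) | p1:(1,0)->(2,0) | p2:(3,3)->(4,3)
Step 3: p0:(5,4)->(5,3)->EXIT | p1:(2,0)->(3,0) | p2:(4,3)->(5,3)->EXIT
Step 4: p0:escaped | p1:(3,0)->(4,0) | p2:escaped
Step 5: p0:escaped | p1:(4,0)->(5,0) | p2:escaped
Step 6: p0:escaped | p1:(5,0)->(5,1) | p2:escaped
Step 7: p0:escaped | p1:(5,1)->(5,2) | p2:escaped
Step 8: p0:escaped | p1:(5,2)->(5,3)->EXIT | p2:escaped
Exit steps: [3, 8, 3]
First to escape: p0 at step 3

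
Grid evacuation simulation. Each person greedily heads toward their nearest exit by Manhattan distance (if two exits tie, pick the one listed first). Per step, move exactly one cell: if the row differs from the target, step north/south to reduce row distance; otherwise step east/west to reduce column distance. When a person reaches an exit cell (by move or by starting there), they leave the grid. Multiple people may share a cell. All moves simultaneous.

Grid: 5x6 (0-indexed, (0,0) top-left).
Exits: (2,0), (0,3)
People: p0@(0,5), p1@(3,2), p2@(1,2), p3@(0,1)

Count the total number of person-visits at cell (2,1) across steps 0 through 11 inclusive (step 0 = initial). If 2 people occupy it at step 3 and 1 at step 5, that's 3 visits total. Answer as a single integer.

Answer: 1

Derivation:
Step 0: p0@(0,5) p1@(3,2) p2@(1,2) p3@(0,1) -> at (2,1): 0 [-], cum=0
Step 1: p0@(0,4) p1@(2,2) p2@(0,2) p3@(0,2) -> at (2,1): 0 [-], cum=0
Step 2: p0@ESC p1@(2,1) p2@ESC p3@ESC -> at (2,1): 1 [p1], cum=1
Step 3: p0@ESC p1@ESC p2@ESC p3@ESC -> at (2,1): 0 [-], cum=1
Total visits = 1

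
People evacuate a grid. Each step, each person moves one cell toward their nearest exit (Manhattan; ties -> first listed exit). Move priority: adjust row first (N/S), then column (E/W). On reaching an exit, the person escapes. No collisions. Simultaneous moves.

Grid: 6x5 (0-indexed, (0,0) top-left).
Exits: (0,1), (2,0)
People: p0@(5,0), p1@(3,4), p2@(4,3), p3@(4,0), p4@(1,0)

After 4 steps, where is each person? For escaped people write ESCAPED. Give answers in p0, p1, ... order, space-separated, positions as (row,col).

Step 1: p0:(5,0)->(4,0) | p1:(3,4)->(2,4) | p2:(4,3)->(3,3) | p3:(4,0)->(3,0) | p4:(1,0)->(2,0)->EXIT
Step 2: p0:(4,0)->(3,0) | p1:(2,4)->(2,3) | p2:(3,3)->(2,3) | p3:(3,0)->(2,0)->EXIT | p4:escaped
Step 3: p0:(3,0)->(2,0)->EXIT | p1:(2,3)->(2,2) | p2:(2,3)->(2,2) | p3:escaped | p4:escaped
Step 4: p0:escaped | p1:(2,2)->(2,1) | p2:(2,2)->(2,1) | p3:escaped | p4:escaped

ESCAPED (2,1) (2,1) ESCAPED ESCAPED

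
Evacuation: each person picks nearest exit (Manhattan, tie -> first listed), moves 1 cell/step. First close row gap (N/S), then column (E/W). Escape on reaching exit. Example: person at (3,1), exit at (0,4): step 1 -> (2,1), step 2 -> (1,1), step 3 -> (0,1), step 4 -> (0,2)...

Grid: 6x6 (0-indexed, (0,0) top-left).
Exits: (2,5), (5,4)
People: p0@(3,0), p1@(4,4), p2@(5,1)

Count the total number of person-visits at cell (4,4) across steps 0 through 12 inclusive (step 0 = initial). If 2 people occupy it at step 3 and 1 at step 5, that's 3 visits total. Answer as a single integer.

Step 0: p0@(3,0) p1@(4,4) p2@(5,1) -> at (4,4): 1 [p1], cum=1
Step 1: p0@(2,0) p1@ESC p2@(5,2) -> at (4,4): 0 [-], cum=1
Step 2: p0@(2,1) p1@ESC p2@(5,3) -> at (4,4): 0 [-], cum=1
Step 3: p0@(2,2) p1@ESC p2@ESC -> at (4,4): 0 [-], cum=1
Step 4: p0@(2,3) p1@ESC p2@ESC -> at (4,4): 0 [-], cum=1
Step 5: p0@(2,4) p1@ESC p2@ESC -> at (4,4): 0 [-], cum=1
Step 6: p0@ESC p1@ESC p2@ESC -> at (4,4): 0 [-], cum=1
Total visits = 1

Answer: 1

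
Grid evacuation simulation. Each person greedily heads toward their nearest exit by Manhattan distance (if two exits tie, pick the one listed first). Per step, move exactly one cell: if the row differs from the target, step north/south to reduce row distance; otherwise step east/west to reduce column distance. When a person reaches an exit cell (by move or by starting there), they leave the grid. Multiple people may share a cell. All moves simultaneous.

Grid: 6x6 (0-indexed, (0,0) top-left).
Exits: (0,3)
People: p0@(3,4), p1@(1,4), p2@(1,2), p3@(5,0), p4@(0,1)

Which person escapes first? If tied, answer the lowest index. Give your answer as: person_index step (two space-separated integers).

Answer: 1 2

Derivation:
Step 1: p0:(3,4)->(2,4) | p1:(1,4)->(0,4) | p2:(1,2)->(0,2) | p3:(5,0)->(4,0) | p4:(0,1)->(0,2)
Step 2: p0:(2,4)->(1,4) | p1:(0,4)->(0,3)->EXIT | p2:(0,2)->(0,3)->EXIT | p3:(4,0)->(3,0) | p4:(0,2)->(0,3)->EXIT
Step 3: p0:(1,4)->(0,4) | p1:escaped | p2:escaped | p3:(3,0)->(2,0) | p4:escaped
Step 4: p0:(0,4)->(0,3)->EXIT | p1:escaped | p2:escaped | p3:(2,0)->(1,0) | p4:escaped
Step 5: p0:escaped | p1:escaped | p2:escaped | p3:(1,0)->(0,0) | p4:escaped
Step 6: p0:escaped | p1:escaped | p2:escaped | p3:(0,0)->(0,1) | p4:escaped
Step 7: p0:escaped | p1:escaped | p2:escaped | p3:(0,1)->(0,2) | p4:escaped
Step 8: p0:escaped | p1:escaped | p2:escaped | p3:(0,2)->(0,3)->EXIT | p4:escaped
Exit steps: [4, 2, 2, 8, 2]
First to escape: p1 at step 2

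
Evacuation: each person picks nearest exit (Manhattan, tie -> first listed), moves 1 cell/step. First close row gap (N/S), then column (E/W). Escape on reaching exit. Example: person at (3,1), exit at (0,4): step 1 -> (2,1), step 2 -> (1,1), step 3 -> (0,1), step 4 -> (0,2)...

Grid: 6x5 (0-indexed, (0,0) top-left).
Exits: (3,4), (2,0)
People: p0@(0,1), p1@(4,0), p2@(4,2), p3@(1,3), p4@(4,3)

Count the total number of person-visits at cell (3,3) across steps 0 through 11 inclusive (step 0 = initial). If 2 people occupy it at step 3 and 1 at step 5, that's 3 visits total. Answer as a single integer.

Answer: 3

Derivation:
Step 0: p0@(0,1) p1@(4,0) p2@(4,2) p3@(1,3) p4@(4,3) -> at (3,3): 0 [-], cum=0
Step 1: p0@(1,1) p1@(3,0) p2@(3,2) p3@(2,3) p4@(3,3) -> at (3,3): 1 [p4], cum=1
Step 2: p0@(2,1) p1@ESC p2@(3,3) p3@(3,3) p4@ESC -> at (3,3): 2 [p2,p3], cum=3
Step 3: p0@ESC p1@ESC p2@ESC p3@ESC p4@ESC -> at (3,3): 0 [-], cum=3
Total visits = 3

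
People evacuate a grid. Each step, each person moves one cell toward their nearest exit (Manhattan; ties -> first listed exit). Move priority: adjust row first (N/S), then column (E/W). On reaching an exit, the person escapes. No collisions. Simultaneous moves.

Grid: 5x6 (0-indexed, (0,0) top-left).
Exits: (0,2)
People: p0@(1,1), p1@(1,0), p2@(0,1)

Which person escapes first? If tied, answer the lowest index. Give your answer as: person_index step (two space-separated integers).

Answer: 2 1

Derivation:
Step 1: p0:(1,1)->(0,1) | p1:(1,0)->(0,0) | p2:(0,1)->(0,2)->EXIT
Step 2: p0:(0,1)->(0,2)->EXIT | p1:(0,0)->(0,1) | p2:escaped
Step 3: p0:escaped | p1:(0,1)->(0,2)->EXIT | p2:escaped
Exit steps: [2, 3, 1]
First to escape: p2 at step 1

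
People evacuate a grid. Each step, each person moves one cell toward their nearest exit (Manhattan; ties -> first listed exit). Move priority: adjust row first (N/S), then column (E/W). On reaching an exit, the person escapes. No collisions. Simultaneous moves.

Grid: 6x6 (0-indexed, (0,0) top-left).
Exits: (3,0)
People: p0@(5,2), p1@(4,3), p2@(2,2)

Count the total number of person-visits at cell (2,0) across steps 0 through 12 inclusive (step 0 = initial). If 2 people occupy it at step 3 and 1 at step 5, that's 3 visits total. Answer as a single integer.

Answer: 0

Derivation:
Step 0: p0@(5,2) p1@(4,3) p2@(2,2) -> at (2,0): 0 [-], cum=0
Step 1: p0@(4,2) p1@(3,3) p2@(3,2) -> at (2,0): 0 [-], cum=0
Step 2: p0@(3,2) p1@(3,2) p2@(3,1) -> at (2,0): 0 [-], cum=0
Step 3: p0@(3,1) p1@(3,1) p2@ESC -> at (2,0): 0 [-], cum=0
Step 4: p0@ESC p1@ESC p2@ESC -> at (2,0): 0 [-], cum=0
Total visits = 0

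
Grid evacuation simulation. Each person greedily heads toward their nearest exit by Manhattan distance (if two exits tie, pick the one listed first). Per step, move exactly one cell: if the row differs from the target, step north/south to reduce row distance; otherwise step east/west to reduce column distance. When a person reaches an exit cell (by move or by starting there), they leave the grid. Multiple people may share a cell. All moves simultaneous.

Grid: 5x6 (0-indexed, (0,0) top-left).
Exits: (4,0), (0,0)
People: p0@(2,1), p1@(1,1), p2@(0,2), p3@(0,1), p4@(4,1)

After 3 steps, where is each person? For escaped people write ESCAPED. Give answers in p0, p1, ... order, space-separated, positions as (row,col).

Step 1: p0:(2,1)->(3,1) | p1:(1,1)->(0,1) | p2:(0,2)->(0,1) | p3:(0,1)->(0,0)->EXIT | p4:(4,1)->(4,0)->EXIT
Step 2: p0:(3,1)->(4,1) | p1:(0,1)->(0,0)->EXIT | p2:(0,1)->(0,0)->EXIT | p3:escaped | p4:escaped
Step 3: p0:(4,1)->(4,0)->EXIT | p1:escaped | p2:escaped | p3:escaped | p4:escaped

ESCAPED ESCAPED ESCAPED ESCAPED ESCAPED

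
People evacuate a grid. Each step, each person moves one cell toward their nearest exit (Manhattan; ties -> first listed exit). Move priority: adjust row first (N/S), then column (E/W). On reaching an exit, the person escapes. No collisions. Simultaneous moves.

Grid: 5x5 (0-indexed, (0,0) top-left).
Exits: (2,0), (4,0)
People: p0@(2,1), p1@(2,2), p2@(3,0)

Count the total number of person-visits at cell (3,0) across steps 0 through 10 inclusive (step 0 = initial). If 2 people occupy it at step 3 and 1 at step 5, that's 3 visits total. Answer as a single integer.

Step 0: p0@(2,1) p1@(2,2) p2@(3,0) -> at (3,0): 1 [p2], cum=1
Step 1: p0@ESC p1@(2,1) p2@ESC -> at (3,0): 0 [-], cum=1
Step 2: p0@ESC p1@ESC p2@ESC -> at (3,0): 0 [-], cum=1
Total visits = 1

Answer: 1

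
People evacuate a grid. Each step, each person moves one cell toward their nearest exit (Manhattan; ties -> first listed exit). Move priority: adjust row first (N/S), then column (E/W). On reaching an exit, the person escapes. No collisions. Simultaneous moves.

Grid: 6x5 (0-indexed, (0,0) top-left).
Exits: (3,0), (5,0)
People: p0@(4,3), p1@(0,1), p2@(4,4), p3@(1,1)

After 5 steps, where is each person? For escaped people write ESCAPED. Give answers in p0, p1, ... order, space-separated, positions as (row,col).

Step 1: p0:(4,3)->(3,3) | p1:(0,1)->(1,1) | p2:(4,4)->(3,4) | p3:(1,1)->(2,1)
Step 2: p0:(3,3)->(3,2) | p1:(1,1)->(2,1) | p2:(3,4)->(3,3) | p3:(2,1)->(3,1)
Step 3: p0:(3,2)->(3,1) | p1:(2,1)->(3,1) | p2:(3,3)->(3,2) | p3:(3,1)->(3,0)->EXIT
Step 4: p0:(3,1)->(3,0)->EXIT | p1:(3,1)->(3,0)->EXIT | p2:(3,2)->(3,1) | p3:escaped
Step 5: p0:escaped | p1:escaped | p2:(3,1)->(3,0)->EXIT | p3:escaped

ESCAPED ESCAPED ESCAPED ESCAPED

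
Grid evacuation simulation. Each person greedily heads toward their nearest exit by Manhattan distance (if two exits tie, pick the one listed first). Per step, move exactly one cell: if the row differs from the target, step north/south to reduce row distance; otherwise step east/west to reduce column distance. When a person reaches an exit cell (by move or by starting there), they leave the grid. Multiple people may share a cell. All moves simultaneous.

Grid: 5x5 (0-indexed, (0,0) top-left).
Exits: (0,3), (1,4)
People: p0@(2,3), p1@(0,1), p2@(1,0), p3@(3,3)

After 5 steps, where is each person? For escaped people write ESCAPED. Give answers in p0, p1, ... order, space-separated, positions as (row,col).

Step 1: p0:(2,3)->(1,3) | p1:(0,1)->(0,2) | p2:(1,0)->(0,0) | p3:(3,3)->(2,3)
Step 2: p0:(1,3)->(0,3)->EXIT | p1:(0,2)->(0,3)->EXIT | p2:(0,0)->(0,1) | p3:(2,3)->(1,3)
Step 3: p0:escaped | p1:escaped | p2:(0,1)->(0,2) | p3:(1,3)->(0,3)->EXIT
Step 4: p0:escaped | p1:escaped | p2:(0,2)->(0,3)->EXIT | p3:escaped

ESCAPED ESCAPED ESCAPED ESCAPED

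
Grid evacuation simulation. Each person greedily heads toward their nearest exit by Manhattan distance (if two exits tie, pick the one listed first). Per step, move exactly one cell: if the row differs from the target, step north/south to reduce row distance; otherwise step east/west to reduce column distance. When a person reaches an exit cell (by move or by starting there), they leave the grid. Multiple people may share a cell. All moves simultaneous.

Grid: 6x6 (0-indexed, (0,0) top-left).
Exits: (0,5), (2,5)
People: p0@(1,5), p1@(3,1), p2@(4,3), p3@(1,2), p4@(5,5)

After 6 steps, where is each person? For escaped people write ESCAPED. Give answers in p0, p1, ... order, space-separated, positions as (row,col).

Step 1: p0:(1,5)->(0,5)->EXIT | p1:(3,1)->(2,1) | p2:(4,3)->(3,3) | p3:(1,2)->(0,2) | p4:(5,5)->(4,5)
Step 2: p0:escaped | p1:(2,1)->(2,2) | p2:(3,3)->(2,3) | p3:(0,2)->(0,3) | p4:(4,5)->(3,5)
Step 3: p0:escaped | p1:(2,2)->(2,3) | p2:(2,3)->(2,4) | p3:(0,3)->(0,4) | p4:(3,5)->(2,5)->EXIT
Step 4: p0:escaped | p1:(2,3)->(2,4) | p2:(2,4)->(2,5)->EXIT | p3:(0,4)->(0,5)->EXIT | p4:escaped
Step 5: p0:escaped | p1:(2,4)->(2,5)->EXIT | p2:escaped | p3:escaped | p4:escaped

ESCAPED ESCAPED ESCAPED ESCAPED ESCAPED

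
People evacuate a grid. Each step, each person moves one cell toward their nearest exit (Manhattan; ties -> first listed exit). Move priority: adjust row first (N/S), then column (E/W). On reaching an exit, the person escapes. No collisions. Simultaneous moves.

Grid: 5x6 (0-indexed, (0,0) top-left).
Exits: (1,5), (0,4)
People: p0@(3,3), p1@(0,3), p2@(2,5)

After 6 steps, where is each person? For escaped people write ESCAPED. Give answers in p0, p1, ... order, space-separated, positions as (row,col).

Step 1: p0:(3,3)->(2,3) | p1:(0,3)->(0,4)->EXIT | p2:(2,5)->(1,5)->EXIT
Step 2: p0:(2,3)->(1,3) | p1:escaped | p2:escaped
Step 3: p0:(1,3)->(1,4) | p1:escaped | p2:escaped
Step 4: p0:(1,4)->(1,5)->EXIT | p1:escaped | p2:escaped

ESCAPED ESCAPED ESCAPED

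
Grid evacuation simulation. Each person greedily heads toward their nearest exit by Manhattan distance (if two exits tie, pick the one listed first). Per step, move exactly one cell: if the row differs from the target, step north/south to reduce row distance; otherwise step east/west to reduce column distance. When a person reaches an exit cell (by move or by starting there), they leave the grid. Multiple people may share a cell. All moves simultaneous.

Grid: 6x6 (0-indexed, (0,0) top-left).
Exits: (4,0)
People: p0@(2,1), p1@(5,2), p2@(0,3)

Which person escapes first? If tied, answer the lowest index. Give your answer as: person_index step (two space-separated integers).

Answer: 0 3

Derivation:
Step 1: p0:(2,1)->(3,1) | p1:(5,2)->(4,2) | p2:(0,3)->(1,3)
Step 2: p0:(3,1)->(4,1) | p1:(4,2)->(4,1) | p2:(1,3)->(2,3)
Step 3: p0:(4,1)->(4,0)->EXIT | p1:(4,1)->(4,0)->EXIT | p2:(2,3)->(3,3)
Step 4: p0:escaped | p1:escaped | p2:(3,3)->(4,3)
Step 5: p0:escaped | p1:escaped | p2:(4,3)->(4,2)
Step 6: p0:escaped | p1:escaped | p2:(4,2)->(4,1)
Step 7: p0:escaped | p1:escaped | p2:(4,1)->(4,0)->EXIT
Exit steps: [3, 3, 7]
First to escape: p0 at step 3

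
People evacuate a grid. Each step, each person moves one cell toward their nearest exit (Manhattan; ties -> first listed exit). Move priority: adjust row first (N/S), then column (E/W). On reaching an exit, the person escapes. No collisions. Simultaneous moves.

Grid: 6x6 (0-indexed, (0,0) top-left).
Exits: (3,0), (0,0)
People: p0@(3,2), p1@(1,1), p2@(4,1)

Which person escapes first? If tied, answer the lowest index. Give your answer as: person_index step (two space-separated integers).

Step 1: p0:(3,2)->(3,1) | p1:(1,1)->(0,1) | p2:(4,1)->(3,1)
Step 2: p0:(3,1)->(3,0)->EXIT | p1:(0,1)->(0,0)->EXIT | p2:(3,1)->(3,0)->EXIT
Exit steps: [2, 2, 2]
First to escape: p0 at step 2

Answer: 0 2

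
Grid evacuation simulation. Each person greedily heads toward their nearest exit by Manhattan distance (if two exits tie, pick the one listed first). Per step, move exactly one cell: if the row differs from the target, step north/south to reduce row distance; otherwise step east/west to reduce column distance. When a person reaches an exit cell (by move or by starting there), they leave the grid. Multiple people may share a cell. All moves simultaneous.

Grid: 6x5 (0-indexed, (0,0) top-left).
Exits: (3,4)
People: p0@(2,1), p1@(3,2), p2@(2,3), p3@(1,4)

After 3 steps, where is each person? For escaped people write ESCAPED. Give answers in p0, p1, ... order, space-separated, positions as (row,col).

Step 1: p0:(2,1)->(3,1) | p1:(3,2)->(3,3) | p2:(2,3)->(3,3) | p3:(1,4)->(2,4)
Step 2: p0:(3,1)->(3,2) | p1:(3,3)->(3,4)->EXIT | p2:(3,3)->(3,4)->EXIT | p3:(2,4)->(3,4)->EXIT
Step 3: p0:(3,2)->(3,3) | p1:escaped | p2:escaped | p3:escaped

(3,3) ESCAPED ESCAPED ESCAPED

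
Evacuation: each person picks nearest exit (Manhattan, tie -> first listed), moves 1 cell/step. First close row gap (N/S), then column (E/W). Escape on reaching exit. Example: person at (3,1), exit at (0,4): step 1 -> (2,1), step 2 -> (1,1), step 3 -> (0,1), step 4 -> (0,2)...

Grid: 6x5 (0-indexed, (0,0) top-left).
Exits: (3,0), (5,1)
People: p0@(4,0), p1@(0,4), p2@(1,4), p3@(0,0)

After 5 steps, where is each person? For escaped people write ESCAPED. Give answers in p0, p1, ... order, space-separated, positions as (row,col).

Step 1: p0:(4,0)->(3,0)->EXIT | p1:(0,4)->(1,4) | p2:(1,4)->(2,4) | p3:(0,0)->(1,0)
Step 2: p0:escaped | p1:(1,4)->(2,4) | p2:(2,4)->(3,4) | p3:(1,0)->(2,0)
Step 3: p0:escaped | p1:(2,4)->(3,4) | p2:(3,4)->(3,3) | p3:(2,0)->(3,0)->EXIT
Step 4: p0:escaped | p1:(3,4)->(3,3) | p2:(3,3)->(3,2) | p3:escaped
Step 5: p0:escaped | p1:(3,3)->(3,2) | p2:(3,2)->(3,1) | p3:escaped

ESCAPED (3,2) (3,1) ESCAPED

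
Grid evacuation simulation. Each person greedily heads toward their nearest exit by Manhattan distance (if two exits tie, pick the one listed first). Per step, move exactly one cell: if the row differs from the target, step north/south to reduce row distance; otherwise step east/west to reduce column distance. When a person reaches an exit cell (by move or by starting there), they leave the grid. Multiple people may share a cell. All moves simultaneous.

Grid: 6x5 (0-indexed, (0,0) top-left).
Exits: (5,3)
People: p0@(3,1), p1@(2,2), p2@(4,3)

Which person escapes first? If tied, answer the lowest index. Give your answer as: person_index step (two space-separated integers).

Answer: 2 1

Derivation:
Step 1: p0:(3,1)->(4,1) | p1:(2,2)->(3,2) | p2:(4,3)->(5,3)->EXIT
Step 2: p0:(4,1)->(5,1) | p1:(3,2)->(4,2) | p2:escaped
Step 3: p0:(5,1)->(5,2) | p1:(4,2)->(5,2) | p2:escaped
Step 4: p0:(5,2)->(5,3)->EXIT | p1:(5,2)->(5,3)->EXIT | p2:escaped
Exit steps: [4, 4, 1]
First to escape: p2 at step 1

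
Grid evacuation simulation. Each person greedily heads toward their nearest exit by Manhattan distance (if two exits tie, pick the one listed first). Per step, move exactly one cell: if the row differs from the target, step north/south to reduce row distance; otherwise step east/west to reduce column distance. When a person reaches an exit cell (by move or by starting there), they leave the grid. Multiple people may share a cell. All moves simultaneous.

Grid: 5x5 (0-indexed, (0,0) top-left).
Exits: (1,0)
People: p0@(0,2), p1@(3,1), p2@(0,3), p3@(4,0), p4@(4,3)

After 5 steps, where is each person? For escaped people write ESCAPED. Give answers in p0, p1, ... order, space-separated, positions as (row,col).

Step 1: p0:(0,2)->(1,2) | p1:(3,1)->(2,1) | p2:(0,3)->(1,3) | p3:(4,0)->(3,0) | p4:(4,3)->(3,3)
Step 2: p0:(1,2)->(1,1) | p1:(2,1)->(1,1) | p2:(1,3)->(1,2) | p3:(3,0)->(2,0) | p4:(3,3)->(2,3)
Step 3: p0:(1,1)->(1,0)->EXIT | p1:(1,1)->(1,0)->EXIT | p2:(1,2)->(1,1) | p3:(2,0)->(1,0)->EXIT | p4:(2,3)->(1,3)
Step 4: p0:escaped | p1:escaped | p2:(1,1)->(1,0)->EXIT | p3:escaped | p4:(1,3)->(1,2)
Step 5: p0:escaped | p1:escaped | p2:escaped | p3:escaped | p4:(1,2)->(1,1)

ESCAPED ESCAPED ESCAPED ESCAPED (1,1)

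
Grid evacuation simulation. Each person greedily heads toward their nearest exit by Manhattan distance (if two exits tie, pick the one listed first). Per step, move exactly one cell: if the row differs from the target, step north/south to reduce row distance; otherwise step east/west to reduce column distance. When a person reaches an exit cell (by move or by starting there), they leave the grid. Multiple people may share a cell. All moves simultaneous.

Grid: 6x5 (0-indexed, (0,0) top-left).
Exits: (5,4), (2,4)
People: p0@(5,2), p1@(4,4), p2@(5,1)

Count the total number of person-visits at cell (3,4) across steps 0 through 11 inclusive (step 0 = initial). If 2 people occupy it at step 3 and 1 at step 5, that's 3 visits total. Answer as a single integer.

Answer: 0

Derivation:
Step 0: p0@(5,2) p1@(4,4) p2@(5,1) -> at (3,4): 0 [-], cum=0
Step 1: p0@(5,3) p1@ESC p2@(5,2) -> at (3,4): 0 [-], cum=0
Step 2: p0@ESC p1@ESC p2@(5,3) -> at (3,4): 0 [-], cum=0
Step 3: p0@ESC p1@ESC p2@ESC -> at (3,4): 0 [-], cum=0
Total visits = 0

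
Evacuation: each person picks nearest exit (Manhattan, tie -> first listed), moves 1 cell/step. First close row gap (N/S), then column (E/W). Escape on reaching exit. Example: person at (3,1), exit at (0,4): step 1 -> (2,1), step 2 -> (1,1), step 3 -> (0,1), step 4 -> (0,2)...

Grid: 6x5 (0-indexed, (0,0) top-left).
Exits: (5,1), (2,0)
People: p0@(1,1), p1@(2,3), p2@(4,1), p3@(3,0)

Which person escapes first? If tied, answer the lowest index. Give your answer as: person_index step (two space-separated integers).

Answer: 2 1

Derivation:
Step 1: p0:(1,1)->(2,1) | p1:(2,3)->(2,2) | p2:(4,1)->(5,1)->EXIT | p3:(3,0)->(2,0)->EXIT
Step 2: p0:(2,1)->(2,0)->EXIT | p1:(2,2)->(2,1) | p2:escaped | p3:escaped
Step 3: p0:escaped | p1:(2,1)->(2,0)->EXIT | p2:escaped | p3:escaped
Exit steps: [2, 3, 1, 1]
First to escape: p2 at step 1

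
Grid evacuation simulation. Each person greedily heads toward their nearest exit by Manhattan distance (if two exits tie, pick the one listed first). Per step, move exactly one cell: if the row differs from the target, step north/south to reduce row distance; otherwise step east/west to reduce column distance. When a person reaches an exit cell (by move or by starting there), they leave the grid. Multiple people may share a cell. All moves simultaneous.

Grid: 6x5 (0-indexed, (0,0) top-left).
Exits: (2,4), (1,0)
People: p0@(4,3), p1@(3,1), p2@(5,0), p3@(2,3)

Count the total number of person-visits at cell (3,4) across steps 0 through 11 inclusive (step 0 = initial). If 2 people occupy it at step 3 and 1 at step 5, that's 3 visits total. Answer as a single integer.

Answer: 0

Derivation:
Step 0: p0@(4,3) p1@(3,1) p2@(5,0) p3@(2,3) -> at (3,4): 0 [-], cum=0
Step 1: p0@(3,3) p1@(2,1) p2@(4,0) p3@ESC -> at (3,4): 0 [-], cum=0
Step 2: p0@(2,3) p1@(1,1) p2@(3,0) p3@ESC -> at (3,4): 0 [-], cum=0
Step 3: p0@ESC p1@ESC p2@(2,0) p3@ESC -> at (3,4): 0 [-], cum=0
Step 4: p0@ESC p1@ESC p2@ESC p3@ESC -> at (3,4): 0 [-], cum=0
Total visits = 0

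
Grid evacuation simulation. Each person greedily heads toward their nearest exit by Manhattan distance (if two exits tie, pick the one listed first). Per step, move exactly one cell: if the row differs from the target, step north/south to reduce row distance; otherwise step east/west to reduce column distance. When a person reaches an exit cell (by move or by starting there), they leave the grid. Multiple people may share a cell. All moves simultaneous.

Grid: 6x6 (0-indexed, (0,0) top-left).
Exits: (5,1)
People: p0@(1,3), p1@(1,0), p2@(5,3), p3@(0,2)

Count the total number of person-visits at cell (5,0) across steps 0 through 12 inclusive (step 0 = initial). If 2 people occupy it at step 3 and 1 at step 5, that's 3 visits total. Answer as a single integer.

Answer: 1

Derivation:
Step 0: p0@(1,3) p1@(1,0) p2@(5,3) p3@(0,2) -> at (5,0): 0 [-], cum=0
Step 1: p0@(2,3) p1@(2,0) p2@(5,2) p3@(1,2) -> at (5,0): 0 [-], cum=0
Step 2: p0@(3,3) p1@(3,0) p2@ESC p3@(2,2) -> at (5,0): 0 [-], cum=0
Step 3: p0@(4,3) p1@(4,0) p2@ESC p3@(3,2) -> at (5,0): 0 [-], cum=0
Step 4: p0@(5,3) p1@(5,0) p2@ESC p3@(4,2) -> at (5,0): 1 [p1], cum=1
Step 5: p0@(5,2) p1@ESC p2@ESC p3@(5,2) -> at (5,0): 0 [-], cum=1
Step 6: p0@ESC p1@ESC p2@ESC p3@ESC -> at (5,0): 0 [-], cum=1
Total visits = 1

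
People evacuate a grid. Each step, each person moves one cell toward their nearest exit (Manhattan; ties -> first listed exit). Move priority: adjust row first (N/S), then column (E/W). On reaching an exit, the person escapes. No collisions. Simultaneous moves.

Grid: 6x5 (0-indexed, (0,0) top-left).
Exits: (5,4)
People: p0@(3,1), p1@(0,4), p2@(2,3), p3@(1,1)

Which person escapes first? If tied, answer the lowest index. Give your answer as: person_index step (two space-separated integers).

Answer: 2 4

Derivation:
Step 1: p0:(3,1)->(4,1) | p1:(0,4)->(1,4) | p2:(2,3)->(3,3) | p3:(1,1)->(2,1)
Step 2: p0:(4,1)->(5,1) | p1:(1,4)->(2,4) | p2:(3,3)->(4,3) | p3:(2,1)->(3,1)
Step 3: p0:(5,1)->(5,2) | p1:(2,4)->(3,4) | p2:(4,3)->(5,3) | p3:(3,1)->(4,1)
Step 4: p0:(5,2)->(5,3) | p1:(3,4)->(4,4) | p2:(5,3)->(5,4)->EXIT | p3:(4,1)->(5,1)
Step 5: p0:(5,3)->(5,4)->EXIT | p1:(4,4)->(5,4)->EXIT | p2:escaped | p3:(5,1)->(5,2)
Step 6: p0:escaped | p1:escaped | p2:escaped | p3:(5,2)->(5,3)
Step 7: p0:escaped | p1:escaped | p2:escaped | p3:(5,3)->(5,4)->EXIT
Exit steps: [5, 5, 4, 7]
First to escape: p2 at step 4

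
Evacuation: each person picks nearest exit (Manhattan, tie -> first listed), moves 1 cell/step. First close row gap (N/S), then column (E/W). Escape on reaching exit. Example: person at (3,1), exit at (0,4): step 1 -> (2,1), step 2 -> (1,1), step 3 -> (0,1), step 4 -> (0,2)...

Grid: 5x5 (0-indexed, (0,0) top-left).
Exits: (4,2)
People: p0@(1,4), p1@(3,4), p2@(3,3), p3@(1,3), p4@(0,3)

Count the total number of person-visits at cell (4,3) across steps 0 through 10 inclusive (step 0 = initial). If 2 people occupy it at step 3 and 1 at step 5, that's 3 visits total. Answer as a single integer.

Answer: 5

Derivation:
Step 0: p0@(1,4) p1@(3,4) p2@(3,3) p3@(1,3) p4@(0,3) -> at (4,3): 0 [-], cum=0
Step 1: p0@(2,4) p1@(4,4) p2@(4,3) p3@(2,3) p4@(1,3) -> at (4,3): 1 [p2], cum=1
Step 2: p0@(3,4) p1@(4,3) p2@ESC p3@(3,3) p4@(2,3) -> at (4,3): 1 [p1], cum=2
Step 3: p0@(4,4) p1@ESC p2@ESC p3@(4,3) p4@(3,3) -> at (4,3): 1 [p3], cum=3
Step 4: p0@(4,3) p1@ESC p2@ESC p3@ESC p4@(4,3) -> at (4,3): 2 [p0,p4], cum=5
Step 5: p0@ESC p1@ESC p2@ESC p3@ESC p4@ESC -> at (4,3): 0 [-], cum=5
Total visits = 5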